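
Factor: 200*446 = 89200 = 2^4*5^2*223^1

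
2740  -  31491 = - 28751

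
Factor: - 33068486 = -2^1*11^1*1503113^1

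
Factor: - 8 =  - 2^3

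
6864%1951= 1011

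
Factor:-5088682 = - 2^1*1427^1 * 1783^1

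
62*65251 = 4045562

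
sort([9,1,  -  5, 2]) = [ -5  ,  1, 2,9]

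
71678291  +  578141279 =649819570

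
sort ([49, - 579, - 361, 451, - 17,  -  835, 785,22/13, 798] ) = [ - 835, - 579,-361, - 17,22/13 , 49 , 451,785,798 ]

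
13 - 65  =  -52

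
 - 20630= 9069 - 29699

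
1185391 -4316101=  - 3130710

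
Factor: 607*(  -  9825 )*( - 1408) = 8396995200 = 2^7 * 3^1*5^2*11^1*131^1*607^1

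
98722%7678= 6586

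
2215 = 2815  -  600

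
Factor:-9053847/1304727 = - 3017949/434909 = -3^1*11^1*91453^1 * 434909^ ( -1)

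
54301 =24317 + 29984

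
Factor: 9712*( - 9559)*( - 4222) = 391957847776 = 2^5*11^2*79^1*607^1*2111^1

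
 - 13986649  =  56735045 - 70721694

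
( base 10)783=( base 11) 652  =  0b1100001111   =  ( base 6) 3343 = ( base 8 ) 1417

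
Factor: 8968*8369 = 75053192 =2^3 *19^1*59^1*8369^1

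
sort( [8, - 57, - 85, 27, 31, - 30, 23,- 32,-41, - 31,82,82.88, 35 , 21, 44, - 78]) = [ - 85, - 78, - 57, - 41, - 32, - 31, - 30,8, 21, 23, 27, 31, 35,44,82 , 82.88] 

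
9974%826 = 62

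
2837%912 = 101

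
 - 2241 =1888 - 4129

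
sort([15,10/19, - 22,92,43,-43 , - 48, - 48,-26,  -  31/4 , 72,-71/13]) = [-48 , - 48,-43, - 26, - 22, - 31/4, - 71/13,10/19,15,43,  72,  92]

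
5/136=5/136 = 0.04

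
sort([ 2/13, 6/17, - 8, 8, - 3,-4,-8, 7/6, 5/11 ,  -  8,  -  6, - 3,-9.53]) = [-9.53, - 8,-8, - 8, - 6,  -  4,-3,-3, 2/13, 6/17,5/11, 7/6, 8] 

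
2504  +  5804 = 8308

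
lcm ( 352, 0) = 0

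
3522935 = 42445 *83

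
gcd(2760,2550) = 30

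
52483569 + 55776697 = 108260266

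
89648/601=149 + 99/601  =  149.16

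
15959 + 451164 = 467123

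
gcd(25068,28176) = 12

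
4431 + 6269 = 10700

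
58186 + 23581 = 81767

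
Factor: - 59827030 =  -2^1 * 5^1*257^1*23279^1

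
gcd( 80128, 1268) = 4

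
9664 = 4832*2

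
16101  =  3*5367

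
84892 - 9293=75599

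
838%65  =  58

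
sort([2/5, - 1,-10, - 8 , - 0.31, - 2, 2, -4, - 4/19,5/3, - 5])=[ - 10, - 8 , - 5, - 4,-2, - 1, - 0.31, - 4/19,2/5,5/3, 2 ] 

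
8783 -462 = 8321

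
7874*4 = 31496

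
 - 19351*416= - 8050016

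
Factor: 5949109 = 19^1*353^1*887^1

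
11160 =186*60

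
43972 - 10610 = 33362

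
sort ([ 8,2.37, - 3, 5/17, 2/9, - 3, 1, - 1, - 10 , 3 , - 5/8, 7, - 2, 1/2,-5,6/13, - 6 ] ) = [ - 10, - 6, - 5, - 3, - 3, - 2,-1 , - 5/8, 2/9,5/17,6/13, 1/2,1, 2.37, 3, 7,8]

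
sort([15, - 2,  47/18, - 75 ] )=[- 75, - 2, 47/18, 15 ] 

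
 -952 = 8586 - 9538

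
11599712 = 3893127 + 7706585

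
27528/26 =1058 + 10/13 = 1058.77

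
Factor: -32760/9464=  - 45/13 = -3^2*5^1*13^( - 1 ) 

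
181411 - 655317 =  - 473906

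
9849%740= 229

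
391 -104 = 287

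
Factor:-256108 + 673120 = 2^2*3^1*19^1*31^1*59^1 = 417012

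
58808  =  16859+41949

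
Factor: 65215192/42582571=2^3*7^1*727^( - 1)*58573^ ( - 1)*1164557^1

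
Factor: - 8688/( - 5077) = 2^4*3^1*181^1*5077^ ( - 1 )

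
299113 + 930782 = 1229895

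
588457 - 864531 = - 276074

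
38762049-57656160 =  -18894111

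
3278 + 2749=6027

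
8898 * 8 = 71184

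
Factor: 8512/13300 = 16/25= 2^4*5^( - 2 )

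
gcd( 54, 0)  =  54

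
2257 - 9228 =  - 6971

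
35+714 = 749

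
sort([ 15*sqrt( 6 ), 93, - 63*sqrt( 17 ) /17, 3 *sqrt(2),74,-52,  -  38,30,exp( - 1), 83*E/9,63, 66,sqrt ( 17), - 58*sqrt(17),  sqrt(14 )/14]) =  [-58 * sqrt(17 ), - 52, - 38,  -  63*sqrt(17 )/17 , sqrt( 14 )/14,exp( - 1 ), sqrt(17), 3 * sqrt( 2),83*E/9 , 30, 15 * sqrt( 6 ),63,66, 74,93]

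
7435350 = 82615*90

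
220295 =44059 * 5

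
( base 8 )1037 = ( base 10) 543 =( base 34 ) FX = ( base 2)1000011111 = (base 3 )202010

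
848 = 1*848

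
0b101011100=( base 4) 11130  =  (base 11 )297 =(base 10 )348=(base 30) bi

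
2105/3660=421/732  =  0.58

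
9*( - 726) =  - 6534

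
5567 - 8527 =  -2960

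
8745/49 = 178 + 23/49 = 178.47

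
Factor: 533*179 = 13^1 * 41^1*179^1 = 95407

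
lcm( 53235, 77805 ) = 1011465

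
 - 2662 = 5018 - 7680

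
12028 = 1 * 12028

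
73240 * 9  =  659160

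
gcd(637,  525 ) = 7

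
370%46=2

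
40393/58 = 40393/58 = 696.43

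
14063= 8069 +5994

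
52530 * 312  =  16389360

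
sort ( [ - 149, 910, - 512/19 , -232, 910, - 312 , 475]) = [ - 312,  -  232, - 149, - 512/19,475,910, 910 ]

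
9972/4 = 2493=2493.00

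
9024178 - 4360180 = 4663998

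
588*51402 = 30224376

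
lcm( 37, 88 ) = 3256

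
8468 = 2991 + 5477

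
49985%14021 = 7922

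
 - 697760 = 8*( - 87220) 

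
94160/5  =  18832 =18832.00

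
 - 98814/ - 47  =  98814/47 = 2102.43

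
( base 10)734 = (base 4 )23132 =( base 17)293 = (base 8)1336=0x2de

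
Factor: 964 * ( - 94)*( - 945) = 85632120=2^3 * 3^3 * 5^1* 7^1*47^1*241^1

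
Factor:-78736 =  - 2^4 * 7^1*19^1*37^1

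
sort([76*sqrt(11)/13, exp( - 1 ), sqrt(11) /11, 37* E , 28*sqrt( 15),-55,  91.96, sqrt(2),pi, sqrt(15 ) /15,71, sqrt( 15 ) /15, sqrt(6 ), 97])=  [ - 55,sqrt(15) /15, sqrt(15 ) /15, sqrt (11)/11,exp( - 1), sqrt ( 2 ), sqrt(6 ),pi,76 * sqrt( 11 )/13,71,91.96,  97,37*E,28 * sqrt(15 )]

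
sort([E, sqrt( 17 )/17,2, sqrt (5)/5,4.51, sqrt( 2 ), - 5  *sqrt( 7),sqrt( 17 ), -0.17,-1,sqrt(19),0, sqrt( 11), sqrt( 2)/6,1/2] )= [ - 5*sqrt( 7 ), - 1,  -  0.17 , 0,sqrt( 2 )/6,sqrt( 17 )/17,sqrt( 5 )/5 , 1/2 , sqrt(2) , 2,E,sqrt( 11), sqrt( 17), sqrt( 19 ),4.51 ] 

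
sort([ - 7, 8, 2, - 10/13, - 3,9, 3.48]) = [ - 7, - 3, - 10/13, 2,3.48, 8, 9] 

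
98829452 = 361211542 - 262382090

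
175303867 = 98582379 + 76721488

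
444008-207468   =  236540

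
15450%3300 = 2250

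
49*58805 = 2881445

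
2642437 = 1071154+1571283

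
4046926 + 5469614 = 9516540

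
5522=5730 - 208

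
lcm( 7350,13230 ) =66150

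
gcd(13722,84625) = 1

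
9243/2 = 9243/2= 4621.50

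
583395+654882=1238277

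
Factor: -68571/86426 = -2^(  -  1 )*3^2*19^1*79^(-1 )*401^1*547^( - 1)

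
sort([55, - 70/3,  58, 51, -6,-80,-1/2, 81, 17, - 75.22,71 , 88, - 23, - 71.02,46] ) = [  -  80, - 75.22, - 71.02, - 70/3,-23  , - 6,-1/2,17, 46, 51,55,58, 71,81,  88]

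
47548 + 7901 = 55449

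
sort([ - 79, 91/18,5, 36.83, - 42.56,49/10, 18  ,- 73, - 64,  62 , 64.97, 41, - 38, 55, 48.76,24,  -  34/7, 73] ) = [ - 79, - 73 , - 64, - 42.56,-38, - 34/7,49/10,5 , 91/18, 18 , 24,36.83,41,48.76,55, 62, 64.97,73]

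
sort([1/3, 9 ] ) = [1/3, 9 ] 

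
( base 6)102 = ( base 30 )18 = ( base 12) 32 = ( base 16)26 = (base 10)38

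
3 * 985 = 2955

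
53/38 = 53/38 = 1.39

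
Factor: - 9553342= - 2^1*4776671^1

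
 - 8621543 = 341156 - 8962699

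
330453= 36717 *9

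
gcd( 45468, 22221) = 27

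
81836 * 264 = 21604704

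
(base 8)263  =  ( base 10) 179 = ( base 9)218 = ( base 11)153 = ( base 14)cb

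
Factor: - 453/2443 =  - 3^1*7^( - 1 )*151^1 * 349^ (  -  1)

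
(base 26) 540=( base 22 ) 748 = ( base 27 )4L1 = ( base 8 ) 6634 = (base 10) 3484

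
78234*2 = 156468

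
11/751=11/751 = 0.01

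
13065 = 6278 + 6787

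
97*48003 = 4656291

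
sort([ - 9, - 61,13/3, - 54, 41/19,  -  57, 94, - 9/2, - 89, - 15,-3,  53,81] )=[-89, - 61, - 57, - 54, - 15, - 9, - 9/2, - 3,  41/19,13/3,53, 81,94 ] 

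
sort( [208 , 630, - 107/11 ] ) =[ - 107/11, 208,630]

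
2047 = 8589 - 6542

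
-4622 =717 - 5339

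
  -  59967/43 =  - 59967/43 = -1394.58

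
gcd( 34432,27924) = 4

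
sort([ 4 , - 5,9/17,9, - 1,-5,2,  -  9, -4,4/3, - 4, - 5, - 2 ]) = [ - 9,-5, - 5, -5 , - 4, - 4, - 2, - 1,9/17,4/3,2,4, 9] 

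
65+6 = 71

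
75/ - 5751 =-1 + 1892/1917=-0.01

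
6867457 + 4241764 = 11109221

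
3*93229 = 279687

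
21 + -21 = 0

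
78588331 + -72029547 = 6558784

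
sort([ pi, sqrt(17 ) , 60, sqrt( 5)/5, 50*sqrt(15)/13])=[sqrt( 5) /5, pi, sqrt( 17),50*sqrt( 15)/13,60] 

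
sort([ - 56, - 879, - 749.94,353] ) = [ - 879, - 749.94, - 56, 353]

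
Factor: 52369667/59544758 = 7481381/8506394 = 2^( - 1)*13^(-1)*53^ ( -1)*6173^(-1)*7481381^1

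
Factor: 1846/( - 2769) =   -  2^1*3^( - 1 ) = - 2/3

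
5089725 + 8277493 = 13367218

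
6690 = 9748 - 3058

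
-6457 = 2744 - 9201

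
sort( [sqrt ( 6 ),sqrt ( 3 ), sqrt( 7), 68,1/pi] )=[1/pi,sqrt( 3 ), sqrt(6 ),sqrt(7),68]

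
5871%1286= 727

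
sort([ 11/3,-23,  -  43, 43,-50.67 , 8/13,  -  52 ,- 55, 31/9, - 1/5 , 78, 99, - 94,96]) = [ - 94, - 55, - 52, - 50.67,-43, - 23, - 1/5 , 8/13,31/9, 11/3, 43, 78, 96,99 ]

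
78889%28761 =21367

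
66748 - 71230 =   -  4482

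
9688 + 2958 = 12646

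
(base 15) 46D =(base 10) 1003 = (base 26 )1CF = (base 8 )1753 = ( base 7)2632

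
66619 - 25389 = 41230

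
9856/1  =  9856= 9856.00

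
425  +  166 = 591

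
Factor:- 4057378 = -2^1*13^1*113^1*1381^1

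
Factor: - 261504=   -  2^7*3^2 * 227^1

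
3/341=3/341 = 0.01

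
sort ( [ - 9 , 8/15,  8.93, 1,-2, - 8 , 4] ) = [-9,- 8,- 2,  8/15,  1,  4 , 8.93] 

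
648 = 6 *108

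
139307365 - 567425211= - 428117846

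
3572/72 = 49 + 11/18 = 49.61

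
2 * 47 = 94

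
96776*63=6096888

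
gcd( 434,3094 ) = 14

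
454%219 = 16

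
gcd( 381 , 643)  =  1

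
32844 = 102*322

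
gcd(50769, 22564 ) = 5641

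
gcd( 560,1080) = 40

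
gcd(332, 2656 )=332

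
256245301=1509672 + 254735629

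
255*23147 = 5902485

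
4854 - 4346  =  508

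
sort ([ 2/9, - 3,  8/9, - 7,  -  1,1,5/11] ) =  [  -  7, - 3, - 1,2/9,  5/11, 8/9,  1]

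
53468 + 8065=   61533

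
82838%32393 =18052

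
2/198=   1/99= 0.01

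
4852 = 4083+769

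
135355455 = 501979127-366623672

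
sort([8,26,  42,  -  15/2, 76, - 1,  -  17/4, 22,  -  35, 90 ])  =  [ - 35,-15/2, - 17/4, - 1, 8,22,26, 42, 76,90]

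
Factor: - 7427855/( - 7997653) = 5^1*71^( - 1 )*112643^(- 1)* 1485571^1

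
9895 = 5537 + 4358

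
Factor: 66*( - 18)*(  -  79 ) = 2^2*3^3*11^1*79^1= 93852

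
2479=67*37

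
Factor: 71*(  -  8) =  - 2^3*71^1 = - 568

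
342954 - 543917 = -200963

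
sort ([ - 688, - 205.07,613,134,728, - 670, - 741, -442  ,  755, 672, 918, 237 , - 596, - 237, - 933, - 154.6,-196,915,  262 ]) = [-933, - 741,  -  688, - 670, - 596,-442,-237, - 205.07, -196,-154.6, 134,237, 262,613, 672,728,755,915, 918]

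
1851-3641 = -1790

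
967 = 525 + 442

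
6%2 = 0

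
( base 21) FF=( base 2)101001010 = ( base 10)330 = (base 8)512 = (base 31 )AK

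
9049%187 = 73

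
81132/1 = 81132=81132.00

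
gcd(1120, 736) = 32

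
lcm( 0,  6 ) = 0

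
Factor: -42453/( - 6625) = 801/125 = 3^2*5^ ( - 3)*89^1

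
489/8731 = 489/8731  =  0.06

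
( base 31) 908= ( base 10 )8657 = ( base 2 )10000111010001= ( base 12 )5015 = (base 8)20721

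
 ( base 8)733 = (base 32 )ER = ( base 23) KF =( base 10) 475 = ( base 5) 3400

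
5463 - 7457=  - 1994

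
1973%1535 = 438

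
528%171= 15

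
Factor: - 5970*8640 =-51580800 = -  2^7*3^4*5^2 * 199^1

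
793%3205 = 793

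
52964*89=4713796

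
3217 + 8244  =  11461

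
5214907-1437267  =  3777640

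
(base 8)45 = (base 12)31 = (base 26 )1B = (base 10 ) 37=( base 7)52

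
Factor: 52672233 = 3^1*1321^1 * 13291^1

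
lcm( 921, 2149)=6447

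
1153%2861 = 1153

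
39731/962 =41+289/962 = 41.30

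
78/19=4 + 2/19 = 4.11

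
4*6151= 24604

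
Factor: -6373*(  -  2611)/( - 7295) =-16639903/7295 =- 5^( - 1)*7^1 * 373^1*1459^(  -  1) * 6373^1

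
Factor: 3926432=2^5 * 122701^1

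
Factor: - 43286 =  -2^1*23^1*941^1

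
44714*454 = 20300156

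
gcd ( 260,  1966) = 2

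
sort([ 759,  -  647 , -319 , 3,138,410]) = [ - 647,- 319,3,138, 410,759]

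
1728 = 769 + 959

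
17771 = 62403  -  44632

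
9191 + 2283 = 11474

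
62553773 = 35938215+26615558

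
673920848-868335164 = -194414316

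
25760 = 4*6440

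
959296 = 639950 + 319346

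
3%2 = 1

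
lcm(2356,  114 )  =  7068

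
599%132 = 71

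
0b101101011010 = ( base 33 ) 2M2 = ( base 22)602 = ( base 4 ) 231122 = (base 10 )2906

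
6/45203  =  6/45203  =  0.00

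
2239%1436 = 803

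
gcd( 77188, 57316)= 92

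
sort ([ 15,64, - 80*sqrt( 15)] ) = [-80*sqrt( 15), 15,64 ] 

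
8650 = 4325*2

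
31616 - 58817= - 27201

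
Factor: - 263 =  - 263^1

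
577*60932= 35157764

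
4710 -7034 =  - 2324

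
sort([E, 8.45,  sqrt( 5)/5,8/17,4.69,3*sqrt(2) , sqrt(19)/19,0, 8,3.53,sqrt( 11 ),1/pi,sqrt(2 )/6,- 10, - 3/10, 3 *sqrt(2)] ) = [  -  10,-3/10, 0 , sqrt( 19 ) /19,sqrt( 2)/6, 1/pi, sqrt(5)/5,  8/17,E, sqrt (11 ) , 3.53, 3 * sqrt( 2 ),  3*sqrt( 2),  4.69, 8, 8.45]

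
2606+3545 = 6151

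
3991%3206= 785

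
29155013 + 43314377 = 72469390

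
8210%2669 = 203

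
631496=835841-204345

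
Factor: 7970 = 2^1*5^1*797^1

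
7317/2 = 3658+1/2= 3658.50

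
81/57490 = 81/57490 = 0.00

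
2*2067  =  4134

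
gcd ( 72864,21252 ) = 3036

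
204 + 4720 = 4924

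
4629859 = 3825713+804146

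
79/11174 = 79/11174=0.01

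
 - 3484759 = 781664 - 4266423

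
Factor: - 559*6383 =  - 3568097 = - 13^2*43^1 * 491^1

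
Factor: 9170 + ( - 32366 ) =-23196= - 2^2*3^1*1933^1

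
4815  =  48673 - 43858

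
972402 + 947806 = 1920208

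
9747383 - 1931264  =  7816119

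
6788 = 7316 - 528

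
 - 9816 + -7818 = - 17634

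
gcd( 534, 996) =6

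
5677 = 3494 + 2183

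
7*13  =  91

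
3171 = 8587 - 5416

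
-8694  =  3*( - 2898)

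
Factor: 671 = 11^1*61^1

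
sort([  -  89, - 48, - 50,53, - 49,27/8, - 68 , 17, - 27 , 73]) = [ - 89,  -  68, - 50, - 49, - 48, - 27,27/8,17,53, 73]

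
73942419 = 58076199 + 15866220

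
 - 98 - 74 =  - 172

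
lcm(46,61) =2806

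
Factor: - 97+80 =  - 17^1= -  17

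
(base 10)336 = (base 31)aq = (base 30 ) b6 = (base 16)150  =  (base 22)f6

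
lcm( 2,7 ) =14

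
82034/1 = 82034 = 82034.00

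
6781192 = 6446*1052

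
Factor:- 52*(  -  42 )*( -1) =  - 2184=- 2^3*3^1 * 7^1 * 13^1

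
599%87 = 77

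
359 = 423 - 64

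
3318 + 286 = 3604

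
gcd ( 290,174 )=58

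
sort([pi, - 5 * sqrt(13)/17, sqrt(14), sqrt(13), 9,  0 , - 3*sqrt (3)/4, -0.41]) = [  -  3*sqrt( 3) /4, - 5*sqrt( 13) /17,-0.41, 0, pi,sqrt(13 ),sqrt(14 ),  9] 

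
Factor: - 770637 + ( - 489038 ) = - 5^2*50387^1 = - 1259675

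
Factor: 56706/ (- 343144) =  - 39/236 = - 2^(-2)*3^1 * 13^1*59^( - 1 )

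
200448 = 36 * 5568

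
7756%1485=331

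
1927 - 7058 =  - 5131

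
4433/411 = 10  +  323/411 = 10.79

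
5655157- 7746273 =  - 2091116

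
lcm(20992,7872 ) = 62976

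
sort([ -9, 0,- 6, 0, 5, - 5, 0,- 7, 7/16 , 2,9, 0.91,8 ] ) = [ - 9 , - 7,-6,  -  5, 0 , 0, 0, 7/16,  0.91, 2  ,  5, 8,9]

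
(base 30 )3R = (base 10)117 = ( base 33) 3i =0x75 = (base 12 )99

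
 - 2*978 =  - 1956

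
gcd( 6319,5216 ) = 1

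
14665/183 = 80+25/183= 80.14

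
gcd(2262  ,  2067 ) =39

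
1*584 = 584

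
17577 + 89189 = 106766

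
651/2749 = 651/2749 = 0.24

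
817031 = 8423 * 97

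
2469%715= 324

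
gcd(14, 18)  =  2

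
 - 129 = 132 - 261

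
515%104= 99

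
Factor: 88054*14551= 1281273754 = 2^1*14551^1 * 44027^1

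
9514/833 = 11 + 351/833=11.42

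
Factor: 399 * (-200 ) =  -2^3*3^1*5^2*7^1*19^1 = -79800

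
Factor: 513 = 3^3*19^1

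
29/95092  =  29/95092  =  0.00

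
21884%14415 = 7469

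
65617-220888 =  - 155271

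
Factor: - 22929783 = -3^1 * 41^1*277^1* 673^1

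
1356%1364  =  1356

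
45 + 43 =88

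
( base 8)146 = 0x66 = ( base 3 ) 10210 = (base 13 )7B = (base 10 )102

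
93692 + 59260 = 152952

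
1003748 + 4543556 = 5547304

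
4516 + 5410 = 9926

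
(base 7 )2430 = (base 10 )903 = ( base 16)387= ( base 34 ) qj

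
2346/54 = 43+4/9  =  43.44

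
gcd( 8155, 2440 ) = 5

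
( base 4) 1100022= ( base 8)12012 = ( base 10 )5130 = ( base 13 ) 2448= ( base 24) 8LI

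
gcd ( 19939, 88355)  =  1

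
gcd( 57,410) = 1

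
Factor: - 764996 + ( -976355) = - 1741351 = - 1741351^1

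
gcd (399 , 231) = 21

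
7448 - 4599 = 2849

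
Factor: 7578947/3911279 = 29^1*53^1*4931^1*3911279^(-1) 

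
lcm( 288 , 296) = 10656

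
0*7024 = 0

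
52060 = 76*685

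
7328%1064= 944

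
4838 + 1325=6163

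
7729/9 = 858+7/9= 858.78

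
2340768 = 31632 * 74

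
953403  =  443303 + 510100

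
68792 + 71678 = 140470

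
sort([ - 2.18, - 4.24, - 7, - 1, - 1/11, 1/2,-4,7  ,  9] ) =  [ - 7, - 4.24,  -  4,-2.18, - 1, - 1/11, 1/2,7 , 9] 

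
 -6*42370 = -254220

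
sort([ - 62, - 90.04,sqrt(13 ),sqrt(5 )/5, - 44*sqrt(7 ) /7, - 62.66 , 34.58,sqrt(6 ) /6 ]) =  [ - 90.04, - 62.66,-62, - 44*sqrt(7) /7, sqrt(6)/6,  sqrt(5) /5,sqrt( 13),34.58 ]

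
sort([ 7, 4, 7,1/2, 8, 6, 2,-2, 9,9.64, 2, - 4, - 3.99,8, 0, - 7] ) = [  -  7, - 4 ,  -  3.99,- 2,0,  1/2,2, 2, 4, 6, 7,7,8,8, 9,9.64] 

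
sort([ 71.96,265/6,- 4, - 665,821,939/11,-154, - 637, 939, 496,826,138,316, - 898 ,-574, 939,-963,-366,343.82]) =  [-963,  -  898,-665,-637, -574,  -  366, - 154 , - 4,265/6,71.96, 939/11,138, 316,343.82  ,  496, 821 , 826,939,939]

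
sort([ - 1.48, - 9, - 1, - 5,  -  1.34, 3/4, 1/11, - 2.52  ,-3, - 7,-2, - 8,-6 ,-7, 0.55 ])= [ - 9,  -  8,-7,-7, - 6, - 5, - 3, - 2.52,-2, - 1.48,-1.34  , - 1,1/11, 0.55,  3/4 ] 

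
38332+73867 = 112199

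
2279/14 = 162 + 11/14 = 162.79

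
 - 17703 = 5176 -22879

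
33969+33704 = 67673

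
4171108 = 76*54883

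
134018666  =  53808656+80210010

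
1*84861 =84861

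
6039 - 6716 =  - 677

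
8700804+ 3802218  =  12503022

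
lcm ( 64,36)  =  576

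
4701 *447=2101347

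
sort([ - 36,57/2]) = [ - 36,57/2]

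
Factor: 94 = 2^1*47^1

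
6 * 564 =3384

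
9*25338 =228042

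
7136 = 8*892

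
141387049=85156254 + 56230795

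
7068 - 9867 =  - 2799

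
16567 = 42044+-25477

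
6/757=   6/757 = 0.01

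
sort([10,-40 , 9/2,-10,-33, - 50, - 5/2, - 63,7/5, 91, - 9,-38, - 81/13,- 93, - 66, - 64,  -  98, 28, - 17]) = [ - 98, - 93, - 66,-64, - 63,  -  50, - 40, - 38 , - 33,  -  17,- 10, - 9,-81/13, - 5/2,7/5, 9/2,10,  28,91]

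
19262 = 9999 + 9263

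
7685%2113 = 1346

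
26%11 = 4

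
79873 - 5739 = 74134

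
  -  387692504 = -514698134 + 127005630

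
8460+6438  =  14898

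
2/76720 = 1/38360 = 0.00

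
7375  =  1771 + 5604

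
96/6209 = 96/6209 = 0.02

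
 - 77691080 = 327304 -78018384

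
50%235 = 50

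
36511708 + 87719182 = 124230890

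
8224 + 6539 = 14763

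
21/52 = 21/52 = 0.40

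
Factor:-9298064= - 2^4*701^1*829^1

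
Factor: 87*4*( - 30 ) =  - 10440=- 2^3*3^2*5^1*29^1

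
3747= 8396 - 4649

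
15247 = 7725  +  7522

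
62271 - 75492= - 13221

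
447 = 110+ 337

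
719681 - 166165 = 553516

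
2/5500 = 1/2750 = 0.00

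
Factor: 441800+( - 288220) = 153580 = 2^2*5^1 * 7^1*1097^1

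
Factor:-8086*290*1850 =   -  2^3*5^3 * 13^1*29^1 * 37^1*311^1 =- 4338139000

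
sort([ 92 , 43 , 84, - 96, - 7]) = [ - 96, - 7, 43,  84,92]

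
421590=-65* ( - 6486)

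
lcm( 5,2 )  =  10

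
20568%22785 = 20568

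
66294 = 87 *762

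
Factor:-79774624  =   - 2^5  *  2492957^1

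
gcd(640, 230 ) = 10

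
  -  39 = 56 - 95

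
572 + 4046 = 4618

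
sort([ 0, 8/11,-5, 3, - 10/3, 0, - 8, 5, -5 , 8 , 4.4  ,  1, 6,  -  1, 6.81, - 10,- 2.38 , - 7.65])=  [ - 10 , - 8, - 7.65, - 5 , - 5, - 10/3, -2.38,-1,0 , 0, 8/11,1, 3,4.4, 5, 6, 6.81, 8] 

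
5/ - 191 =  - 5/191 = - 0.03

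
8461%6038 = 2423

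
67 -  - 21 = 88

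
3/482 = 3/482  =  0.01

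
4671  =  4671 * 1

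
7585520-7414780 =170740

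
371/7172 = 371/7172=0.05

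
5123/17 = 5123/17 = 301.35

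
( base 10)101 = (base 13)7a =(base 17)5G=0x65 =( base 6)245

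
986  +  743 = 1729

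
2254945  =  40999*55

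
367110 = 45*8158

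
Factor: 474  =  2^1*3^1 *79^1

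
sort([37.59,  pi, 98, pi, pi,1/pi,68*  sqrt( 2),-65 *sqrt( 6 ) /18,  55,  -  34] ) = [ - 34,  -  65*sqrt( 6 )/18,1/pi, pi,pi,pi, 37.59, 55,68*sqrt(2 ),  98] 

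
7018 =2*3509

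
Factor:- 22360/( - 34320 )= 2^( - 1 )*3^( - 1)*11^( - 1) * 43^1 = 43/66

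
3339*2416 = 8067024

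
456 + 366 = 822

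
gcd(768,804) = 12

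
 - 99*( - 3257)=322443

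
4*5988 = 23952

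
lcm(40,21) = 840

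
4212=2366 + 1846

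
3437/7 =491= 491.00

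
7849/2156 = 7849/2156 =3.64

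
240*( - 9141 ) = - 2193840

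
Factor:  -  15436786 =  - 2^1*7718393^1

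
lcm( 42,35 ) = 210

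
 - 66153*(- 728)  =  48159384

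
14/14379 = 14/14379 = 0.00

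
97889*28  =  2740892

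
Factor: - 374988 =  - 2^2*3^1*31249^1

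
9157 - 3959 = 5198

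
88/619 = 88/619 = 0.14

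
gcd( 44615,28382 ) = 1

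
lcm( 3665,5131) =25655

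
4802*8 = 38416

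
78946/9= 78946/9 = 8771.78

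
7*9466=66262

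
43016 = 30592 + 12424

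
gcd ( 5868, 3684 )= 12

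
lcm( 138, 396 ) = 9108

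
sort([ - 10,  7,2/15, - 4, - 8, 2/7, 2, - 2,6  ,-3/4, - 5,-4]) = [ - 10, - 8,- 5,-4,  -  4, - 2,-3/4,  2/15 , 2/7, 2, 6, 7] 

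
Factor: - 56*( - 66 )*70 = 2^5 * 3^1*5^1*7^2 *11^1 = 258720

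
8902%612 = 334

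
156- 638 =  - 482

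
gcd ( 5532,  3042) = 6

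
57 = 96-39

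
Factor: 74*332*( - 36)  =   -884448 = - 2^5*3^2*37^1*83^1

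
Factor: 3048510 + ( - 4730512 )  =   - 2^1*7^1 * 317^1*379^1 = - 1682002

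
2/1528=1/764 = 0.00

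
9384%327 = 228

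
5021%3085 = 1936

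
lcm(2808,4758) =171288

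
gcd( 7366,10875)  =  29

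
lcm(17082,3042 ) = 222066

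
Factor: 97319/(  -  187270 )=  - 2^(  -  1 ) * 5^ (- 1)*61^(- 1)*317^1 = - 317/610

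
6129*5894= 36124326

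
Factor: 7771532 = 2^2*19^1*  293^1 * 349^1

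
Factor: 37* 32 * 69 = 81696  =  2^5*3^1  *23^1 * 37^1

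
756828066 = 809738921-52910855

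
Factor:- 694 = - 2^1*347^1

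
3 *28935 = 86805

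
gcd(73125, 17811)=9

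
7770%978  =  924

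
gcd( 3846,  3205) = 641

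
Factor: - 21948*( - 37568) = 824542464 = 2^8* 3^1*31^1*59^1*587^1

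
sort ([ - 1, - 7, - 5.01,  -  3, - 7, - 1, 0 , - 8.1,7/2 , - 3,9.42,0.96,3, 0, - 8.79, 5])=[ - 8.79,-8.1, - 7, - 7, - 5.01,-3, - 3, - 1, - 1, 0, 0,0.96, 3,  7/2,5,9.42]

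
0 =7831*0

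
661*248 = 163928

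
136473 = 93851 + 42622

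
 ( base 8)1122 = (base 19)1C5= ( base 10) 594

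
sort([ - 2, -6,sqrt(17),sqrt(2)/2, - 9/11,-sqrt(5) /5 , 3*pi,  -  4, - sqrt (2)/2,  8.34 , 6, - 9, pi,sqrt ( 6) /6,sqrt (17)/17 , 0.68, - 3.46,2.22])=[ - 9, - 6, - 4,-3.46, - 2, - 9/11, - sqrt( 2 ) /2, -sqrt(5)/5, sqrt (17) /17, sqrt (6)/6,0.68,sqrt(2 ) /2,2.22, pi,sqrt ( 17),  6,8.34  ,  3 *pi ]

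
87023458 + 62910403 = 149933861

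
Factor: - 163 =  -163^1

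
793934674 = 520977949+272956725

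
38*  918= 34884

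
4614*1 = 4614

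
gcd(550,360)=10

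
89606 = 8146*11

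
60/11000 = 3/550 = 0.01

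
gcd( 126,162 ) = 18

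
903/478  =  903/478 =1.89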